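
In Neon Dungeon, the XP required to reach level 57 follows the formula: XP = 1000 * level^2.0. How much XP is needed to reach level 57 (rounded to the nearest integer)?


XP = 1000 * level^2.0
Substitute level = 57:
XP = 1000 * 57^2.0
= 1000 * 3249.0
= 3249000

3249000 XP


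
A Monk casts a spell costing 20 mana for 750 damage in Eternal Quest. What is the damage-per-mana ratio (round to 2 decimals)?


Efficiency = damage / mana
= 750 / 20
= 37.50

37.50 dmg/mana


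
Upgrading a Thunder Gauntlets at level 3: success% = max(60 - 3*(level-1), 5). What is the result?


raw_rate = 60 - 3 * (3 - 1)
= 60 - 3 * 2
= 60 - 6
= 54
Apply floor: max(54, 5) = 54%

54%


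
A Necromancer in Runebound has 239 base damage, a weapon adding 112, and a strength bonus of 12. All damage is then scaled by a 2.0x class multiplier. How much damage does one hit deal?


Sum base + weapon + str = 239 + 112 + 12 = 363
Multiply by 2.0:
363 * 2.0 = 726.0

726.0 damage


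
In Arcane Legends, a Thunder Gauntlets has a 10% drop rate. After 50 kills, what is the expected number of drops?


Expected drops = kills * (drop_rate / 100)
= 50 * (10 / 100)
= 50 * 0.1
= 5.0

5.0 drops


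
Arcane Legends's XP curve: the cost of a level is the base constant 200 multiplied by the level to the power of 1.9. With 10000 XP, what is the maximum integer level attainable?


XP = 200 * level^1.9, so level = (XP / 200)^(1/1.9)
= (10000 / 200)^(1/1.9)
= 50.0^0.5263
= 7.8378
Floor: level = 7

level 7


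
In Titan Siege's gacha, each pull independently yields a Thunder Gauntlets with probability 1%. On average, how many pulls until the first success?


Expected pulls for a geometric distribution = 1/p = 100 / rate%
= 100 / 1
= 100.0

100.0 pulls


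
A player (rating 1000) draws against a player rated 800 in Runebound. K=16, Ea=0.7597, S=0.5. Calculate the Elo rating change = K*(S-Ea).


Elo update: delta = K * (S - Ea), where S = 0.5 (draws)
S - Ea = 0.5 - 0.7597 = -0.2597
Rating change = 16 * -0.2597
= -4.16

-4.16 rating points


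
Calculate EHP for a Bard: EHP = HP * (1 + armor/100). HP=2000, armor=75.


EHP = 2000 * (1 + 75/100)
= 2000 * (1 + 0.75)
= 2000 * 1.75
= 3500.0

3500.0 EHP


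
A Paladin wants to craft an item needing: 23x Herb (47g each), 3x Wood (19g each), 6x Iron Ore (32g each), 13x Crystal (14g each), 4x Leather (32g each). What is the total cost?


Cost breakdown:
  Herb: 23 * 47 = 1081
  Wood: 3 * 19 = 57
  Iron Ore: 6 * 32 = 192
  Crystal: 13 * 14 = 182
  Leather: 4 * 32 = 128
Total = 1081 + 57 + 192 + 182 + 128 = 1640

1640 gold


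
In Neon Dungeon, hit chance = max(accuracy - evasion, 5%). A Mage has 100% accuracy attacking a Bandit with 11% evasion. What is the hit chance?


accuracy - evasion = 100 - 11 = 89
Apply floor: max(89, 5) = 89
Hit chance = 89%

89%


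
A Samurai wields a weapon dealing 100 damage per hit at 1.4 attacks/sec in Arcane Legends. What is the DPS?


DPS = damage * attack_speed
= 100 * 1.4
= 140.0

140.0 DPS


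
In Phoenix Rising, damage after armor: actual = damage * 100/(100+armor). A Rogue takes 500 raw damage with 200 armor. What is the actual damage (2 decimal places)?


actual = 500 * 100 / (100 + 200)
= 500 * 100 / 300
= 50000 / 300
= 166.67

166.67 damage


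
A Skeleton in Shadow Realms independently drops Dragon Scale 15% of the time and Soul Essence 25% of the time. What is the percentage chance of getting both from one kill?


For independent events, P(both) = P(A) * P(B)
= 15% * 25%
= 375 / 100 %
= 3.75%

3.75%


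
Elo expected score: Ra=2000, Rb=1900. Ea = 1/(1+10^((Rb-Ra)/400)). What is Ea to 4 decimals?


Elo expected score: Ea = 1/(1 + 10^((Rb-Ra)/400))
Rb - Ra = 1900 - 2000 = -100
(Rb-Ra)/400 = -100/400 = -0.25
10^-0.25 = 0.562341
Ea = 1/(1 + 0.562341) = 1/1.562341 = 0.6401

0.6401


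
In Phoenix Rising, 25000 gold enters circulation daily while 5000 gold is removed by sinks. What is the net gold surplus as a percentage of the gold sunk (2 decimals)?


Net gold = 25000 - 5000 = 20000
Inflation rate = net / sunk * 100 = 20000 / 5000 * 100
= 4.0 * 100
= 400.00%

400.00%


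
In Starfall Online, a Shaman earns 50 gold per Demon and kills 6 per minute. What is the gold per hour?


Gold per minute = 50 * 6 = 300
Gold per hour = 300 * 60 = 18000

18000 gold/hour


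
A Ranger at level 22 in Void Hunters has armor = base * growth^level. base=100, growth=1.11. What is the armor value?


value = base * growth^level
= 100 * 1.11^22
= 100 * 9.933574
= 993.36

993.36 armor


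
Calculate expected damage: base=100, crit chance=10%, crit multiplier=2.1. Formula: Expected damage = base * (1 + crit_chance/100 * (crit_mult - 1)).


E[dmg] = base * (1 + crit_chance * (crit_mult - 1))
cc as decimal = 10/100 = 0.1
cm - 1 = 2.1 - 1 = 1.1
Bonus factor = 0.1 * 1.1 = 0.11
Total multiplier = 1 + 0.11 = 1.11
Expected damage = 100 * 1.11 = 111.00

111.00 damage


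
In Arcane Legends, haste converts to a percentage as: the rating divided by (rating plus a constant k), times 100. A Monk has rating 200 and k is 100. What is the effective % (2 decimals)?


effective% = rating / (rating + k) * 100
= 200 / (200 + 100) * 100
= 200 / 300 * 100
= 0.666667 * 100
= 66.67%

66.67%


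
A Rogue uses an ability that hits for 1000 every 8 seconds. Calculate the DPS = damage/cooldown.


DPS = damage / cooldown
= 1000 / 8
= 125.00

125.00 DPS


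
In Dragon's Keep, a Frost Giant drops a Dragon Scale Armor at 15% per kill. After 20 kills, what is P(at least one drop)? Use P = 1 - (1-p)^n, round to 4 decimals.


P(at least one) = 1 - P(none) = 1 - (1-p)^n
p = 15/100 = 0.15
1 - p = 0.85
(1 - p)^20 = 0.85^20 = 0.038760
P(at least one) = 1 - 0.038760 = 0.9612

0.9612


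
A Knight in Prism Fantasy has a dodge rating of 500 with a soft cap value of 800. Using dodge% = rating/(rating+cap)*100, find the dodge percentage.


dodge% = 500 / (500 + 800) * 100
= 500 / 1300 * 100
= 0.384615 * 100
= 38.46%

38.46%


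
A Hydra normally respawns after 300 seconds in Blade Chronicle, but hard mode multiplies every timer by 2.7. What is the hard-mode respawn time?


Respawn time = base * multiplier
= 300 * 2.7
= 810.0 seconds

810.0 seconds


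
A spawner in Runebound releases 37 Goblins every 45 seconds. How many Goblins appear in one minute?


Spawns per minute = count * (60 / interval)
= 37 * (60 / 45)
= 37 * 1.3333
= 49.33

49.33 per minute


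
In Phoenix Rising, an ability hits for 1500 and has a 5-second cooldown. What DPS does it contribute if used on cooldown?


DPS = damage / cooldown
= 1500 / 5
= 300.00

300.00 DPS


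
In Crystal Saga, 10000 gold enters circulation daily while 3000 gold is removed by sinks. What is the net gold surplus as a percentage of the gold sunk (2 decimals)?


Net gold = 10000 - 3000 = 7000
Inflation rate = net / sunk * 100 = 7000 / 3000 * 100
= 2.333333 * 100
= 233.33%

233.33%


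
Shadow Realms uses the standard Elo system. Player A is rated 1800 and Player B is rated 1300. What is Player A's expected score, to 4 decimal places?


Elo expected score: Ea = 1/(1 + 10^((Rb-Ra)/400))
Rb - Ra = 1300 - 1800 = -500
(Rb-Ra)/400 = -500/400 = -1.25
10^-1.25 = 0.056234
Ea = 1/(1 + 0.056234) = 1/1.056234 = 0.9468

0.9468


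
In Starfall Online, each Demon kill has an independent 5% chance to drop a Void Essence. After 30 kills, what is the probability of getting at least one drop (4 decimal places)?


P(at least one) = 1 - P(none) = 1 - (1-p)^n
p = 5/100 = 0.05
1 - p = 0.95
(1 - p)^30 = 0.95^30 = 0.214639
P(at least one) = 1 - 0.214639 = 0.7854

0.7854


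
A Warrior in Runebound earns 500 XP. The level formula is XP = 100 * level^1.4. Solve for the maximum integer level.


XP = 100 * level^1.4, so level = (XP / 100)^(1/1.4)
= (500 / 100)^(1/1.4)
= 5.0^0.7143
= 3.1569
Floor: level = 3

level 3


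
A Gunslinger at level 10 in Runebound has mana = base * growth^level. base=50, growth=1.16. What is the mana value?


value = base * growth^level
= 50 * 1.16^10
= 50 * 4.411435
= 220.57

220.57 mana


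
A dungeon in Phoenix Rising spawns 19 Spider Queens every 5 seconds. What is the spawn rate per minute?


Spawns per minute = count * (60 / interval)
= 19 * (60 / 5)
= 19 * 12.0
= 228.0

228.0 per minute


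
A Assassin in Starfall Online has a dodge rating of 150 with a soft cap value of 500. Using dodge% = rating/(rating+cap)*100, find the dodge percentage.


dodge% = 150 / (150 + 500) * 100
= 150 / 650 * 100
= 0.230769 * 100
= 23.08%

23.08%


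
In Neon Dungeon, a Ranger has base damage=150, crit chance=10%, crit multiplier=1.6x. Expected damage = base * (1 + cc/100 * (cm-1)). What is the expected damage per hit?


E[dmg] = base * (1 + crit_chance * (crit_mult - 1))
cc as decimal = 10/100 = 0.1
cm - 1 = 1.6 - 1 = 0.6
Bonus factor = 0.1 * 0.6 = 0.06
Total multiplier = 1 + 0.06 = 1.06
Expected damage = 150 * 1.06 = 159.00

159.00 damage


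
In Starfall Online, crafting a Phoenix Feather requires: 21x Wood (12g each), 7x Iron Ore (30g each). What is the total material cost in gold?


Cost breakdown:
  Wood: 21 * 12 = 252
  Iron Ore: 7 * 30 = 210
Total = 252 + 210 = 462

462 gold


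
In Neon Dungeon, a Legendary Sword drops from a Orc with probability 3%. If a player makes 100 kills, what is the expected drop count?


Expected drops = kills * (drop_rate / 100)
= 100 * (3 / 100)
= 100 * 0.03
= 3.0

3.0 drops


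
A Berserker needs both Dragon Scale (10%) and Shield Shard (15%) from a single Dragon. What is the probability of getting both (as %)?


For independent events, P(both) = P(A) * P(B)
= 10% * 15%
= 150 / 100 %
= 1.5%

1.5%


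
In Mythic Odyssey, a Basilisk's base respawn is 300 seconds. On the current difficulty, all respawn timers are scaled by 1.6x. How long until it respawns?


Respawn time = base * multiplier
= 300 * 1.6
= 480.0 seconds

480.0 seconds


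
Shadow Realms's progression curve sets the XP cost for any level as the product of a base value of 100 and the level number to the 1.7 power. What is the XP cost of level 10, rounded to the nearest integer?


XP = 100 * level^1.7
Substitute level = 10:
XP = 100 * 10^1.7
= 100 * 50.1187
= 5012

5012 XP


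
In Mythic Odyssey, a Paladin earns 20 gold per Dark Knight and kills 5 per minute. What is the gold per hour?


Gold per minute = 20 * 5 = 100
Gold per hour = 100 * 60 = 6000

6000 gold/hour


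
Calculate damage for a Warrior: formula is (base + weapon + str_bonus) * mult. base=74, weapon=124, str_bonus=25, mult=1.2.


Sum base + weapon + str = 74 + 124 + 25 = 223
Multiply by 1.2:
223 * 1.2 = 267.6

267.6 damage


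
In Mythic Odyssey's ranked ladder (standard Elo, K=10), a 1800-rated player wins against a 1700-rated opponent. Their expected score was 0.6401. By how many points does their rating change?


Elo update: delta = K * (S - Ea), where S = 1 (wins)
S - Ea = 1 - 0.6401 = 0.3599
Rating change = 10 * 0.3599
= 3.60

3.60 rating points


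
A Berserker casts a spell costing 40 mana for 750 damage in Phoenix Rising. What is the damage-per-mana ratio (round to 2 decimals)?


Efficiency = damage / mana
= 750 / 40
= 18.75

18.75 dmg/mana


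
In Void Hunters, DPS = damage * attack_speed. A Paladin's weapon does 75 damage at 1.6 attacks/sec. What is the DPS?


DPS = damage * attack_speed
= 75 * 1.6
= 120.0

120.0 DPS


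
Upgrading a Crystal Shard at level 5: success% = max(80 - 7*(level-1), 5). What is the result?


raw_rate = 80 - 7 * (5 - 1)
= 80 - 7 * 4
= 80 - 28
= 52
Apply floor: max(52, 5) = 52%

52%


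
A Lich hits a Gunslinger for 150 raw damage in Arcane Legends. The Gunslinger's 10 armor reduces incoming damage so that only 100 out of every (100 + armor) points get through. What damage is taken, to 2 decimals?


actual = 150 * 100 / (100 + 10)
= 150 * 100 / 110
= 15000 / 110
= 136.36

136.36 damage


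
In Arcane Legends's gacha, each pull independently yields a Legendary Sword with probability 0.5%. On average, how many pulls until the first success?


Expected pulls for a geometric distribution = 1/p = 100 / rate%
= 100 / 0.5
= 200.0

200.0 pulls


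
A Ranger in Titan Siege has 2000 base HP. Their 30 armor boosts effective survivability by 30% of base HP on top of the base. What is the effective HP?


EHP = 2000 * (1 + 30/100)
= 2000 * (1 + 0.3)
= 2000 * 1.3
= 2600.0

2600.0 EHP


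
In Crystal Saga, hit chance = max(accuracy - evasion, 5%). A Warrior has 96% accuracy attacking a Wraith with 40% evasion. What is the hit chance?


accuracy - evasion = 96 - 40 = 56
Apply floor: max(56, 5) = 56
Hit chance = 56%

56%


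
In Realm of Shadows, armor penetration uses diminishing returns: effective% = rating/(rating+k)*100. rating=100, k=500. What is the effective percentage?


effective% = rating / (rating + k) * 100
= 100 / (100 + 500) * 100
= 100 / 600 * 100
= 0.166667 * 100
= 16.67%

16.67%


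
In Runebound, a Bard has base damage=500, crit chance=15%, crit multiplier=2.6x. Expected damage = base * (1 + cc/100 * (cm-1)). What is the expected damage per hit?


E[dmg] = base * (1 + crit_chance * (crit_mult - 1))
cc as decimal = 15/100 = 0.15
cm - 1 = 2.6 - 1 = 1.6
Bonus factor = 0.15 * 1.6 = 0.24
Total multiplier = 1 + 0.24 = 1.24
Expected damage = 500 * 1.24 = 620.00

620.00 damage


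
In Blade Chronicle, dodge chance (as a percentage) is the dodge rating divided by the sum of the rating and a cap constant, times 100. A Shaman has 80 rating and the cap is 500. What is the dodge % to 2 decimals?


dodge% = 80 / (80 + 500) * 100
= 80 / 580 * 100
= 0.137931 * 100
= 13.79%

13.79%


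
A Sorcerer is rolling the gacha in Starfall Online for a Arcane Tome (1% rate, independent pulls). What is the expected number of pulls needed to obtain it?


Expected pulls for a geometric distribution = 1/p = 100 / rate%
= 100 / 1
= 100.0

100.0 pulls


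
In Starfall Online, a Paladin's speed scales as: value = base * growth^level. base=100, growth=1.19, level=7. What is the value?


value = base * growth^level
= 100 * 1.19^7
= 100 * 3.379315
= 337.93

337.93 speed


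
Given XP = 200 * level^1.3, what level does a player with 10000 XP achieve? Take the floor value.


XP = 200 * level^1.3, so level = (XP / 200)^(1/1.3)
= (10000 / 200)^(1/1.3)
= 50.0^0.7692
= 20.2722
Floor: level = 20

level 20


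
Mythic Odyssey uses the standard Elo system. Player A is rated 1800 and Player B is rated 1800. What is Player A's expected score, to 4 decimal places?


Elo expected score: Ea = 1/(1 + 10^((Rb-Ra)/400))
Rb - Ra = 1800 - 1800 = 0
(Rb-Ra)/400 = 0/400 = 0.0
10^0.0 = 1.0
Ea = 1/(1 + 1.0) = 1/2.0 = 0.5000

0.5000


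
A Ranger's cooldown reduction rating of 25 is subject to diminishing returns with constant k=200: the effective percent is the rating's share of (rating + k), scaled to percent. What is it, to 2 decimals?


effective% = rating / (rating + k) * 100
= 25 / (25 + 200) * 100
= 25 / 225 * 100
= 0.111111 * 100
= 11.11%

11.11%


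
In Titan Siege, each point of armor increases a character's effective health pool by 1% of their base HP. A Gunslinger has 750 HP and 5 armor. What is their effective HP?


EHP = 750 * (1 + 5/100)
= 750 * (1 + 0.05)
= 750 * 1.05
= 787.5

787.5 EHP


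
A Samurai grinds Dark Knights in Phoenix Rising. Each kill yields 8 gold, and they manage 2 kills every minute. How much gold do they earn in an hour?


Gold per minute = 8 * 2 = 16
Gold per hour = 16 * 60 = 960

960 gold/hour


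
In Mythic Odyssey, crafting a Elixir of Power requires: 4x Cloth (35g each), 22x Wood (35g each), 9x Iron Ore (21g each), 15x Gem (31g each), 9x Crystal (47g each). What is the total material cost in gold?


Cost breakdown:
  Cloth: 4 * 35 = 140
  Wood: 22 * 35 = 770
  Iron Ore: 9 * 21 = 189
  Gem: 15 * 31 = 465
  Crystal: 9 * 47 = 423
Total = 140 + 770 + 189 + 465 + 423 = 1987

1987 gold


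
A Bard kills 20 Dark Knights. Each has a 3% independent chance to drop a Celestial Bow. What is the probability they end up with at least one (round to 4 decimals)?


P(at least one) = 1 - P(none) = 1 - (1-p)^n
p = 3/100 = 0.03
1 - p = 0.97
(1 - p)^20 = 0.97^20 = 0.543794
P(at least one) = 1 - 0.543794 = 0.4562

0.4562


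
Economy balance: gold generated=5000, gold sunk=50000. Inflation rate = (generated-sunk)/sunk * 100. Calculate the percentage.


Net gold = 5000 - 50000 = -45000
Inflation rate = net / sunk * 100 = -45000 / 50000 * 100
= -0.9 * 100
= -90.00%

-90.00%


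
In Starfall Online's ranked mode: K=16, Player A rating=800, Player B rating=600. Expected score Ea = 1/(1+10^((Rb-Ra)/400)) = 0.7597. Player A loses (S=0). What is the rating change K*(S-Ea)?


Elo update: delta = K * (S - Ea), where S = 0 (loses)
S - Ea = 0 - 0.7597 = -0.7597
Rating change = 16 * -0.7597
= -12.16

-12.16 rating points


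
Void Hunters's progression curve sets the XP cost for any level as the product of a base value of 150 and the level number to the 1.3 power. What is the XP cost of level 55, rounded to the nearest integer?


XP = 150 * level^1.3
Substitute level = 55:
XP = 150 * 55^1.3
= 150 * 183.0086
= 27451

27451 XP


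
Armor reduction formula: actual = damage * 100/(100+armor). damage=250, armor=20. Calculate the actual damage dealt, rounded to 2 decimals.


actual = 250 * 100 / (100 + 20)
= 250 * 100 / 120
= 25000 / 120
= 208.33

208.33 damage


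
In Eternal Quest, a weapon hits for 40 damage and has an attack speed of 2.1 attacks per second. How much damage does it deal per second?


DPS = damage * attack_speed
= 40 * 2.1
= 84.0

84.0 DPS


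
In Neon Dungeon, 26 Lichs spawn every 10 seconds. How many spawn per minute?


Spawns per minute = count * (60 / interval)
= 26 * (60 / 10)
= 26 * 6.0
= 156.0

156.0 per minute


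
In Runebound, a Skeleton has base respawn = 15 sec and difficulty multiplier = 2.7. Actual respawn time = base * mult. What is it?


Respawn time = base * multiplier
= 15 * 2.7
= 40.5 seconds

40.5 seconds


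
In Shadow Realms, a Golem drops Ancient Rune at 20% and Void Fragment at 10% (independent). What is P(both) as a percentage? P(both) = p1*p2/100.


For independent events, P(both) = P(A) * P(B)
= 20% * 10%
= 200 / 100 %
= 2.0%

2.0%


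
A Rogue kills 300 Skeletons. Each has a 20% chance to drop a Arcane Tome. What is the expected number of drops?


Expected drops = kills * (drop_rate / 100)
= 300 * (20 / 100)
= 300 * 0.2
= 60.0

60.0 drops


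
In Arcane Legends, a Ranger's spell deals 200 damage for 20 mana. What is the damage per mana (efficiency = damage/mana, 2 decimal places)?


Efficiency = damage / mana
= 200 / 20
= 10.00

10.00 dmg/mana


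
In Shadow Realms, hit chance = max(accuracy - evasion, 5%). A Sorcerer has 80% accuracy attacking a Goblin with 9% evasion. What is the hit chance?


accuracy - evasion = 80 - 9 = 71
Apply floor: max(71, 5) = 71
Hit chance = 71%

71%


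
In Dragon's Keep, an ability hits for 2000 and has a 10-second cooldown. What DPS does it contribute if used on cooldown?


DPS = damage / cooldown
= 2000 / 10
= 200.00

200.00 DPS


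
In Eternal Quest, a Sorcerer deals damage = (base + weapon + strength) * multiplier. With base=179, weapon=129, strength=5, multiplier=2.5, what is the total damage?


Sum base + weapon + str = 179 + 129 + 5 = 313
Multiply by 2.5:
313 * 2.5 = 782.5

782.5 damage


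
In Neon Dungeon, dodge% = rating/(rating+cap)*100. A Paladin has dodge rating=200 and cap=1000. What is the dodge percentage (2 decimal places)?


dodge% = 200 / (200 + 1000) * 100
= 200 / 1200 * 100
= 0.166667 * 100
= 16.67%

16.67%


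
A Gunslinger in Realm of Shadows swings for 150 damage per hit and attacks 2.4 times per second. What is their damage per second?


DPS = damage * attack_speed
= 150 * 2.4
= 360.0

360.0 DPS


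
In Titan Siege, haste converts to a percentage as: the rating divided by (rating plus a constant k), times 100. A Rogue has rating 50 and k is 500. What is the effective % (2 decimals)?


effective% = rating / (rating + k) * 100
= 50 / (50 + 500) * 100
= 50 / 550 * 100
= 0.090909 * 100
= 9.09%

9.09%


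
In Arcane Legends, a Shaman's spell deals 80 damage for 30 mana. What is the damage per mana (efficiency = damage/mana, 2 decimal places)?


Efficiency = damage / mana
= 80 / 30
= 2.67

2.67 dmg/mana


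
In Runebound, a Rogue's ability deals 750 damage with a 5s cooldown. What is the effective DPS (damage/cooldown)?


DPS = damage / cooldown
= 750 / 5
= 150.00

150.00 DPS


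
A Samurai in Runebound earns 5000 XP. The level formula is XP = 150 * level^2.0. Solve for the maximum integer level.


XP = 150 * level^2.0, so level = (XP / 150)^(1/2.0)
= (5000 / 150)^(1/2.0)
= 33.3333^0.5
= 5.7735
Floor: level = 5

level 5


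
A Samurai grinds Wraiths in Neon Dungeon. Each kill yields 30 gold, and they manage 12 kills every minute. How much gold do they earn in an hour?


Gold per minute = 30 * 12 = 360
Gold per hour = 360 * 60 = 21600

21600 gold/hour


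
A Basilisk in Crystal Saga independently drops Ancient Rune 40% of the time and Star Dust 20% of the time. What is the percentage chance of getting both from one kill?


For independent events, P(both) = P(A) * P(B)
= 40% * 20%
= 800 / 100 %
= 8.0%

8.0%


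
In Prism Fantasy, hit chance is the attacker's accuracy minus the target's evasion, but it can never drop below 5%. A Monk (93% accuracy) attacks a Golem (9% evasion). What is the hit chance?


accuracy - evasion = 93 - 9 = 84
Apply floor: max(84, 5) = 84
Hit chance = 84%

84%


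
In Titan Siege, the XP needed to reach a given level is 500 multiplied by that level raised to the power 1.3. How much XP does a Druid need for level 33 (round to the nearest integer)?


XP = 500 * level^1.3
Substitute level = 33:
XP = 500 * 33^1.3
= 500 * 94.2037
= 47102

47102 XP


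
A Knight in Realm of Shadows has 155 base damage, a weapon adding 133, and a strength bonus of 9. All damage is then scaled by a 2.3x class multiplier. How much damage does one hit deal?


Sum base + weapon + str = 155 + 133 + 9 = 297
Multiply by 2.3:
297 * 2.3 = 683.1

683.1 damage


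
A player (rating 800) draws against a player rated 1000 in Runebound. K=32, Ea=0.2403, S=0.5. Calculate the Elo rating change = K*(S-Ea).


Elo update: delta = K * (S - Ea), where S = 0.5 (draws)
S - Ea = 0.5 - 0.2403 = 0.2597
Rating change = 32 * 0.2597
= 8.31

8.31 rating points


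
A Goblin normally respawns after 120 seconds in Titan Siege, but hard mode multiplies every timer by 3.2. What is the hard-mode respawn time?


Respawn time = base * multiplier
= 120 * 3.2
= 384.0 seconds

384.0 seconds


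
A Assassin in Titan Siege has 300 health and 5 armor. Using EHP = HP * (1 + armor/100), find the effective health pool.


EHP = 300 * (1 + 5/100)
= 300 * (1 + 0.05)
= 300 * 1.05
= 315.0

315.0 EHP


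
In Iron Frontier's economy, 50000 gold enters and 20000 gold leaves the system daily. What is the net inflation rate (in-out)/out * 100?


Net gold = 50000 - 20000 = 30000
Inflation rate = net / sunk * 100 = 30000 / 20000 * 100
= 1.5 * 100
= 150.00%

150.00%


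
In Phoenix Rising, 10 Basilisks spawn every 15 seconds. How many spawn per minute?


Spawns per minute = count * (60 / interval)
= 10 * (60 / 15)
= 10 * 4.0
= 40.0

40.0 per minute


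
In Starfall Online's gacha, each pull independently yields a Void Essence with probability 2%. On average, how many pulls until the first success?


Expected pulls for a geometric distribution = 1/p = 100 / rate%
= 100 / 2
= 50.0

50.0 pulls


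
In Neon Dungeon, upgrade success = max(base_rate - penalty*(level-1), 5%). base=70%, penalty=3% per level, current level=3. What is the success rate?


raw_rate = 70 - 3 * (3 - 1)
= 70 - 3 * 2
= 70 - 6
= 64
Apply floor: max(64, 5) = 64%

64%


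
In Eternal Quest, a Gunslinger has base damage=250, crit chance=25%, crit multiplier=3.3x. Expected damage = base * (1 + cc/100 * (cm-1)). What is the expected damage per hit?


E[dmg] = base * (1 + crit_chance * (crit_mult - 1))
cc as decimal = 25/100 = 0.25
cm - 1 = 3.3 - 1 = 2.3
Bonus factor = 0.25 * 2.3 = 0.575
Total multiplier = 1 + 0.575 = 1.575
Expected damage = 250 * 1.575 = 393.75

393.75 damage


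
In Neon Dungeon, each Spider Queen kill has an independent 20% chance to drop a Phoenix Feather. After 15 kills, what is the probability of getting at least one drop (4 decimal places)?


P(at least one) = 1 - P(none) = 1 - (1-p)^n
p = 20/100 = 0.2
1 - p = 0.8
(1 - p)^15 = 0.8^15 = 0.035184
P(at least one) = 1 - 0.035184 = 0.9648

0.9648


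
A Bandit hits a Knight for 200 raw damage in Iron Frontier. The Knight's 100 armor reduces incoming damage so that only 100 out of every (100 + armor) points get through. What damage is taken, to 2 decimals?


actual = 200 * 100 / (100 + 100)
= 200 * 100 / 200
= 20000 / 200
= 100.00

100.00 damage


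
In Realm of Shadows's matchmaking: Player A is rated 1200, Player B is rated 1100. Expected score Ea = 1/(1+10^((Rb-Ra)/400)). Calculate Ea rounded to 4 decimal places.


Elo expected score: Ea = 1/(1 + 10^((Rb-Ra)/400))
Rb - Ra = 1100 - 1200 = -100
(Rb-Ra)/400 = -100/400 = -0.25
10^-0.25 = 0.562341
Ea = 1/(1 + 0.562341) = 1/1.562341 = 0.6401

0.6401


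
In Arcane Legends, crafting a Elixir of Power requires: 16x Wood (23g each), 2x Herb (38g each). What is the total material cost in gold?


Cost breakdown:
  Wood: 16 * 23 = 368
  Herb: 2 * 38 = 76
Total = 368 + 76 = 444

444 gold


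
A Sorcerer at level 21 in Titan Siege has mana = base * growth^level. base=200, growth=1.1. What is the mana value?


value = base * growth^level
= 200 * 1.1^21
= 200 * 7.40025
= 1480.05

1480.05 mana


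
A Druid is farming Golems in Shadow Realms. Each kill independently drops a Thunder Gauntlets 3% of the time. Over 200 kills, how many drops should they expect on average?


Expected drops = kills * (drop_rate / 100)
= 200 * (3 / 100)
= 200 * 0.03
= 6.0

6.0 drops


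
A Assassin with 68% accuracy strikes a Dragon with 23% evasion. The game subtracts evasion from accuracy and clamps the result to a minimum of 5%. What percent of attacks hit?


accuracy - evasion = 68 - 23 = 45
Apply floor: max(45, 5) = 45
Hit chance = 45%

45%


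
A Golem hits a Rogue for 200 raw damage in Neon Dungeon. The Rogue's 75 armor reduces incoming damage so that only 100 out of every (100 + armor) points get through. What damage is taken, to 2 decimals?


actual = 200 * 100 / (100 + 75)
= 200 * 100 / 175
= 20000 / 175
= 114.29

114.29 damage


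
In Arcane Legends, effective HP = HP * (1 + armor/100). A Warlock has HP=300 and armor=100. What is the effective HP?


EHP = 300 * (1 + 100/100)
= 300 * (1 + 1.0)
= 300 * 2.0
= 600.0

600.0 EHP


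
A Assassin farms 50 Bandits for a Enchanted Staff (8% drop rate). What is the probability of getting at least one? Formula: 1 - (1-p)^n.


P(at least one) = 1 - P(none) = 1 - (1-p)^n
p = 8/100 = 0.08
1 - p = 0.92
(1 - p)^50 = 0.92^50 = 0.015466
P(at least one) = 1 - 0.015466 = 0.9845

0.9845


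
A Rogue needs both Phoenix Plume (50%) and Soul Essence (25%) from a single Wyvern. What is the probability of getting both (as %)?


For independent events, P(both) = P(A) * P(B)
= 50% * 25%
= 1250 / 100 %
= 12.5%

12.5%


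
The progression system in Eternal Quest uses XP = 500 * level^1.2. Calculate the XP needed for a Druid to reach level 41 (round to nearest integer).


XP = 500 * level^1.2
Substitute level = 41:
XP = 500 * 41^1.2
= 500 * 86.1669
= 43083

43083 XP


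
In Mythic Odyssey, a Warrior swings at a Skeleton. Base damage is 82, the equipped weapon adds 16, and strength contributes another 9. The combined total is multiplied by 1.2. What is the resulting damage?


Sum base + weapon + str = 82 + 16 + 9 = 107
Multiply by 1.2:
107 * 1.2 = 128.4

128.4 damage


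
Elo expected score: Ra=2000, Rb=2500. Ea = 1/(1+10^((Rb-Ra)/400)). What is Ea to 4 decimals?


Elo expected score: Ea = 1/(1 + 10^((Rb-Ra)/400))
Rb - Ra = 2500 - 2000 = 500
(Rb-Ra)/400 = 500/400 = 1.25
10^1.25 = 17.782794
Ea = 1/(1 + 17.782794) = 1/18.782794 = 0.0532

0.0532


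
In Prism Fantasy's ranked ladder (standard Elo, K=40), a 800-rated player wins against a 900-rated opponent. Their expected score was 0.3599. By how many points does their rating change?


Elo update: delta = K * (S - Ea), where S = 1 (wins)
S - Ea = 1 - 0.3599 = 0.6401
Rating change = 40 * 0.6401
= 25.60

25.60 rating points


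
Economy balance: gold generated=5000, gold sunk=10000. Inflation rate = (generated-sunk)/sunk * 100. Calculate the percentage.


Net gold = 5000 - 10000 = -5000
Inflation rate = net / sunk * 100 = -5000 / 10000 * 100
= -0.5 * 100
= -50.00%

-50.00%


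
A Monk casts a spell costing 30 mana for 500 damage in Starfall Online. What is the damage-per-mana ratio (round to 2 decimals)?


Efficiency = damage / mana
= 500 / 30
= 16.67

16.67 dmg/mana


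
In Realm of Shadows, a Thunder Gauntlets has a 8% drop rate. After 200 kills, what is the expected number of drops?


Expected drops = kills * (drop_rate / 100)
= 200 * (8 / 100)
= 200 * 0.08
= 16.0

16.0 drops


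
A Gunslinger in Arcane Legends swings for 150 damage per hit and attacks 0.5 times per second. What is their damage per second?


DPS = damage * attack_speed
= 150 * 0.5
= 75.0

75.0 DPS


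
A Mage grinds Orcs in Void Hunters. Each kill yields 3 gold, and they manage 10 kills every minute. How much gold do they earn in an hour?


Gold per minute = 3 * 10 = 30
Gold per hour = 30 * 60 = 1800

1800 gold/hour


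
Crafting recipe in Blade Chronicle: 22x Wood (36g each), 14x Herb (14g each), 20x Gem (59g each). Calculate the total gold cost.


Cost breakdown:
  Wood: 22 * 36 = 792
  Herb: 14 * 14 = 196
  Gem: 20 * 59 = 1180
Total = 792 + 196 + 1180 = 2168

2168 gold


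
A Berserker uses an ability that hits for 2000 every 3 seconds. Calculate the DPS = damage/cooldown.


DPS = damage / cooldown
= 2000 / 3
= 666.67

666.67 DPS


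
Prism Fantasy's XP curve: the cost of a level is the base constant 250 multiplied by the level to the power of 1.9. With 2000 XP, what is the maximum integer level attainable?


XP = 250 * level^1.9, so level = (XP / 250)^(1/1.9)
= (2000 / 250)^(1/1.9)
= 8.0^0.5263
= 2.9875
Floor: level = 2

level 2


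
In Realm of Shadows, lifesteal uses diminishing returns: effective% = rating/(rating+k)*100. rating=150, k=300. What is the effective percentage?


effective% = rating / (rating + k) * 100
= 150 / (150 + 300) * 100
= 150 / 450 * 100
= 0.333333 * 100
= 33.33%

33.33%


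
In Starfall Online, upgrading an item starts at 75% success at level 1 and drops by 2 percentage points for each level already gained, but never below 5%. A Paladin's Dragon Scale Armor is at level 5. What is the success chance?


raw_rate = 75 - 2 * (5 - 1)
= 75 - 2 * 4
= 75 - 8
= 67
Apply floor: max(67, 5) = 67%

67%


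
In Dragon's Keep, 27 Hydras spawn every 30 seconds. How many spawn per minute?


Spawns per minute = count * (60 / interval)
= 27 * (60 / 30)
= 27 * 2.0
= 54.0

54.0 per minute


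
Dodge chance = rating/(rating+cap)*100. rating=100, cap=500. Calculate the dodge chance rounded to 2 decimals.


dodge% = 100 / (100 + 500) * 100
= 100 / 600 * 100
= 0.166667 * 100
= 16.67%

16.67%


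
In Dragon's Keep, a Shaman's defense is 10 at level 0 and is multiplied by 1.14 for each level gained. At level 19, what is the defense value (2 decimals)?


value = base * growth^level
= 10 * 1.14^19
= 10 * 12.055693
= 120.56

120.56 defense


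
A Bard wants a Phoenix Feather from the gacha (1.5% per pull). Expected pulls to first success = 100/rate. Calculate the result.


Expected pulls for a geometric distribution = 1/p = 100 / rate%
= 100 / 1.5
= 66.67

66.67 pulls


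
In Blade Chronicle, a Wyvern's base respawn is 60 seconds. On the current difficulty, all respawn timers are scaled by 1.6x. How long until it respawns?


Respawn time = base * multiplier
= 60 * 1.6
= 96.0 seconds

96.0 seconds


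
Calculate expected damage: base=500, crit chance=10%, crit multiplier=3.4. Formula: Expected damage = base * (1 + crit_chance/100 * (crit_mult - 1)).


E[dmg] = base * (1 + crit_chance * (crit_mult - 1))
cc as decimal = 10/100 = 0.1
cm - 1 = 3.4 - 1 = 2.4
Bonus factor = 0.1 * 2.4 = 0.24
Total multiplier = 1 + 0.24 = 1.24
Expected damage = 500 * 1.24 = 620.00

620.00 damage


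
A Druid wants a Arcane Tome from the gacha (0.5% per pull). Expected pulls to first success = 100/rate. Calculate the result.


Expected pulls for a geometric distribution = 1/p = 100 / rate%
= 100 / 0.5
= 200.0

200.0 pulls


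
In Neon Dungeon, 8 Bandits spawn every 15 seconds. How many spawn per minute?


Spawns per minute = count * (60 / interval)
= 8 * (60 / 15)
= 8 * 4.0
= 32.0

32.0 per minute


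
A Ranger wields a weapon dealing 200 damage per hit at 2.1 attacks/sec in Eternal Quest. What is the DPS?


DPS = damage * attack_speed
= 200 * 2.1
= 420.0

420.0 DPS


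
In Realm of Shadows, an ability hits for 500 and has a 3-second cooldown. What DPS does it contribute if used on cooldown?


DPS = damage / cooldown
= 500 / 3
= 166.67

166.67 DPS


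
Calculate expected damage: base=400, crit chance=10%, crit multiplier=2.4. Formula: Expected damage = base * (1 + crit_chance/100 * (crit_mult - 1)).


E[dmg] = base * (1 + crit_chance * (crit_mult - 1))
cc as decimal = 10/100 = 0.1
cm - 1 = 2.4 - 1 = 1.4
Bonus factor = 0.1 * 1.4 = 0.14
Total multiplier = 1 + 0.14 = 1.14
Expected damage = 400 * 1.14 = 456.00

456.00 damage


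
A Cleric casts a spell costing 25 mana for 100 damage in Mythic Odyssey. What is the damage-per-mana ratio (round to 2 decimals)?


Efficiency = damage / mana
= 100 / 25
= 4.00

4.00 dmg/mana


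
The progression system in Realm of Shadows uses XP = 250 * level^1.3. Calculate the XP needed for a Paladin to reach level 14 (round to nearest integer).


XP = 250 * level^1.3
Substitute level = 14:
XP = 250 * 14^1.3
= 250 * 30.9006
= 7725

7725 XP


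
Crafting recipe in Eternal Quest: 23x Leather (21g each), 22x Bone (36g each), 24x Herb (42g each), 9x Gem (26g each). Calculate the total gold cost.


Cost breakdown:
  Leather: 23 * 21 = 483
  Bone: 22 * 36 = 792
  Herb: 24 * 42 = 1008
  Gem: 9 * 26 = 234
Total = 483 + 792 + 1008 + 234 = 2517

2517 gold


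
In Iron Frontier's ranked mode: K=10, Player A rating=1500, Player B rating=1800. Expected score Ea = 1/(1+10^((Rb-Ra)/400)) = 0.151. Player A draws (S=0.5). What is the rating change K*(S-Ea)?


Elo update: delta = K * (S - Ea), where S = 0.5 (draws)
S - Ea = 0.5 - 0.151 = 0.349
Rating change = 10 * 0.349
= 3.49

3.49 rating points


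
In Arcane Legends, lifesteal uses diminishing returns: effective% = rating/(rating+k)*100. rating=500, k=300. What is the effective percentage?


effective% = rating / (rating + k) * 100
= 500 / (500 + 300) * 100
= 500 / 800 * 100
= 0.625 * 100
= 62.50%

62.50%


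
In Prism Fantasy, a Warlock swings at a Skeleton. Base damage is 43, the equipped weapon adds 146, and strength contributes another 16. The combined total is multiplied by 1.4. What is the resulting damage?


Sum base + weapon + str = 43 + 146 + 16 = 205
Multiply by 1.4:
205 * 1.4 = 287.0

287.0 damage


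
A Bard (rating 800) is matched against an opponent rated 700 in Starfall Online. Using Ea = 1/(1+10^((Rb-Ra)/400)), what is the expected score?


Elo expected score: Ea = 1/(1 + 10^((Rb-Ra)/400))
Rb - Ra = 700 - 800 = -100
(Rb-Ra)/400 = -100/400 = -0.25
10^-0.25 = 0.562341
Ea = 1/(1 + 0.562341) = 1/1.562341 = 0.6401

0.6401


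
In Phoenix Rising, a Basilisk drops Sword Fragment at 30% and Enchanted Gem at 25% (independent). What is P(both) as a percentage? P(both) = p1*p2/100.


For independent events, P(both) = P(A) * P(B)
= 30% * 25%
= 750 / 100 %
= 7.5%

7.5%


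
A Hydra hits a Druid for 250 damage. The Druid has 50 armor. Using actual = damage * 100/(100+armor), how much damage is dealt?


actual = 250 * 100 / (100 + 50)
= 250 * 100 / 150
= 25000 / 150
= 166.67

166.67 damage


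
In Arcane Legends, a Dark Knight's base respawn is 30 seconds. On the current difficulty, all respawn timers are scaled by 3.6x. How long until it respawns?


Respawn time = base * multiplier
= 30 * 3.6
= 108.0 seconds

108.0 seconds


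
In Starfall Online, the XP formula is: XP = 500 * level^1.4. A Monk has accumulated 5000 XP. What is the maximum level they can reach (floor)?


XP = 500 * level^1.4, so level = (XP / 500)^(1/1.4)
= (5000 / 500)^(1/1.4)
= 10.0^0.7143
= 5.1795
Floor: level = 5

level 5


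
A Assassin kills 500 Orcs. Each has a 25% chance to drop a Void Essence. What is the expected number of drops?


Expected drops = kills * (drop_rate / 100)
= 500 * (25 / 100)
= 500 * 0.25
= 125.0

125.0 drops


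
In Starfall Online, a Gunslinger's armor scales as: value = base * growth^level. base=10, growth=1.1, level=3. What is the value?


value = base * growth^level
= 10 * 1.1^3
= 10 * 1.331
= 13.31

13.31 armor


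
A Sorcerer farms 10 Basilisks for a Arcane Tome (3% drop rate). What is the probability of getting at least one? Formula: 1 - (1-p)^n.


P(at least one) = 1 - P(none) = 1 - (1-p)^n
p = 3/100 = 0.03
1 - p = 0.97
(1 - p)^10 = 0.97^10 = 0.737424
P(at least one) = 1 - 0.737424 = 0.2626

0.2626


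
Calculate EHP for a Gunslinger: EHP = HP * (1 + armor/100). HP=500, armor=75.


EHP = 500 * (1 + 75/100)
= 500 * (1 + 0.75)
= 500 * 1.75
= 875.0

875.0 EHP


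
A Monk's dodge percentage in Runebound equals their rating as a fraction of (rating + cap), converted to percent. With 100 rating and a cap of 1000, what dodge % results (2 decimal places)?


dodge% = 100 / (100 + 1000) * 100
= 100 / 1100 * 100
= 0.090909 * 100
= 9.09%

9.09%


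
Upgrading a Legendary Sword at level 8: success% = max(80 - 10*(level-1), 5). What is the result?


raw_rate = 80 - 10 * (8 - 1)
= 80 - 10 * 7
= 80 - 70
= 10
Apply floor: max(10, 5) = 10%

10%


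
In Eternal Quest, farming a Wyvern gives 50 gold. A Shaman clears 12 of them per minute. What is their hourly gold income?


Gold per minute = 50 * 12 = 600
Gold per hour = 600 * 60 = 36000

36000 gold/hour


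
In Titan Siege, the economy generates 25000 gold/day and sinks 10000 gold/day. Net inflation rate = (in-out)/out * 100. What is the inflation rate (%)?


Net gold = 25000 - 10000 = 15000
Inflation rate = net / sunk * 100 = 15000 / 10000 * 100
= 1.5 * 100
= 150.00%

150.00%


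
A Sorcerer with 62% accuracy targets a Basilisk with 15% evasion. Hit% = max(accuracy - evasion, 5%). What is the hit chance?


accuracy - evasion = 62 - 15 = 47
Apply floor: max(47, 5) = 47
Hit chance = 47%

47%


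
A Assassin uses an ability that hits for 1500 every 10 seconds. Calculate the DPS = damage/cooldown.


DPS = damage / cooldown
= 1500 / 10
= 150.00

150.00 DPS


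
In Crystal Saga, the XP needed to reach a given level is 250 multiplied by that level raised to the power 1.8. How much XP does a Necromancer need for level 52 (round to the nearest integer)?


XP = 250 * level^1.8
Substitute level = 52:
XP = 250 * 52^1.8
= 250 * 1226.8911
= 306723

306723 XP


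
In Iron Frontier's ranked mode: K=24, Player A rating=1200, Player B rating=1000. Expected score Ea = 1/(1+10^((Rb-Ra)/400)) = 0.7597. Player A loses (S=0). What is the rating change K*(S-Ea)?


Elo update: delta = K * (S - Ea), where S = 0 (loses)
S - Ea = 0 - 0.7597 = -0.7597
Rating change = 24 * -0.7597
= -18.23

-18.23 rating points


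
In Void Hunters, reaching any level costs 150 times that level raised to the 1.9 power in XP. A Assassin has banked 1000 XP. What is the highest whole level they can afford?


XP = 150 * level^1.9, so level = (XP / 150)^(1/1.9)
= (1000 / 150)^(1/1.9)
= 6.6667^0.5263
= 2.7142
Floor: level = 2

level 2
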